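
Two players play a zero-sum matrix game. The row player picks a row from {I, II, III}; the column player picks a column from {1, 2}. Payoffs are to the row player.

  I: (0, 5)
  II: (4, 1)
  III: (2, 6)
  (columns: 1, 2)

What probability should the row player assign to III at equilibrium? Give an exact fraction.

Row minima: I → 0, II → 1, III → 2; maximin = 2.
Column maxima: 1 → 4, 2 → 6; minimax = 4.
2 ≠ 4, so there is no saddle point; optimal play is mixed.
I is strictly dominated by III, so the row player never plays it.
On the remaining 2×2 (II, III vs 1, 2):
Let the row player play II with probability p. Expected payoff against 1: 4p + 2(1−p) = 2p + 2; against 2: 1p + 6(1−p) = −5p + 6.
Setting these equal: 2p + 2 = −5p + 6 ⇒ 7p = 4 ⇒ p = 4/7, and the value is (2)·(4/7) + 2 = 22/7.
For the column player: with q = P(1), equating II's and III's payoffs gives 3q + 1 = −4q + 6 ⇒ q = 5/7.

3/7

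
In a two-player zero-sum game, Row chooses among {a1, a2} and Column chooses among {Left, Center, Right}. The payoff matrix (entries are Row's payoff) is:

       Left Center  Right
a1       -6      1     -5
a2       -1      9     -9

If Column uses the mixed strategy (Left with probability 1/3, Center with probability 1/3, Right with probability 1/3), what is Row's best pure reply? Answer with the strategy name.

a2

Expected payoff of a1: (1/3)·(-6) + (1/3)·1 + (1/3)·(-5) = -10/3.
Expected payoff of a2: (1/3)·(-1) + (1/3)·9 + (1/3)·(-9) = -1/3.
The largest is -1/3, so Row's best response is a2.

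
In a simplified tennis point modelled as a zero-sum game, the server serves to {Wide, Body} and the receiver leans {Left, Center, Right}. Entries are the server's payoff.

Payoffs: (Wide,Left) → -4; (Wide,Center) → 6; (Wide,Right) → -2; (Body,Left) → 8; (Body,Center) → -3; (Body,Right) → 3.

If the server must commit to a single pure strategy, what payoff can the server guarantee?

-3

Row minima: Wide → -4, Body → -3.
The best of these is -3.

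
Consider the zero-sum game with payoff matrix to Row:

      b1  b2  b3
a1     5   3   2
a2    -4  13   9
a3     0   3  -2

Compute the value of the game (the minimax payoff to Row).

53/16

Row minima: a1 → 2, a2 → -4, a3 → -2; maximin = 2.
Column maxima: b1 → 5, b2 → 13, b3 → 9; minimax = 5.
2 ≠ 5, so there is no saddle point; optimal play is mixed.
b2 is strictly dominated by b3 (it gives Row strictly more in every row), so Column never plays it.
With b2 eliminated, a3 is strictly dominated by a1 (a1 gives Row strictly more in every remaining column), so Row never plays it.
On the remaining 2×2 (a1, a2 vs b1, b3):
Let Row play a1 with probability p. Expected payoff against b1: 5p + (-4)(1−p) = 9p − 4; against b3: 2p + 9(1−p) = −7p + 9.
Setting these equal: 9p − 4 = −7p + 9 ⇒ 16p = 13 ⇒ p = 13/16, and the value is (9)·(13/16) − 4 = 53/16.
For Column: with q = P(b1), equating a1's and a2's payoffs gives 3q + 2 = −13q + 9 ⇒ q = 7/16.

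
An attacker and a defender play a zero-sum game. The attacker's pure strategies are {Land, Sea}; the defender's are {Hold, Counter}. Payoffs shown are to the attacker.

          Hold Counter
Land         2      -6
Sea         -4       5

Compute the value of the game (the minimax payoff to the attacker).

-14/17

Row minima: Land → -6, Sea → -4; maximin = -4.
Column maxima: Hold → 2, Counter → 5; minimax = 2.
-4 ≠ 2, so there is no saddle point; optimal play is mixed.
Let the attacker play Land with probability p. Expected payoff against Hold: 2p + (-4)(1−p) = 6p − 4; against Counter: (-6)p + 5(1−p) = −11p + 5.
Setting these equal: 6p − 4 = −11p + 5 ⇒ 17p = 9 ⇒ p = 9/17, and the value is (6)·(9/17) − 4 = -14/17.
For the defender: with q = P(Hold), equating Land's and Sea's payoffs gives 8q − 6 = −9q + 5 ⇒ q = 11/17.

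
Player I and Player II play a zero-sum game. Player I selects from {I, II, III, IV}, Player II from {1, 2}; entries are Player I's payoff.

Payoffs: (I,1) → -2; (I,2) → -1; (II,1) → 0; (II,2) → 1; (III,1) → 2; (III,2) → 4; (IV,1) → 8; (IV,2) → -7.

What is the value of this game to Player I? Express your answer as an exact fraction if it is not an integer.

Row minima: I → -2, II → 0, III → 2, IV → -7; maximin = 2.
Column maxima: 1 → 8, 2 → 4; minimax = 4.
2 ≠ 4, so there is no saddle point; optimal play is mixed.
I is strictly dominated by II, so Player I never plays it.
II is strictly dominated by III, so Player I never plays it.
On the remaining 2×2 (III, IV vs 1, 2):
Let Player I play III with probability p. Expected payoff against 1: 2p + 8(1−p) = −6p + 8; against 2: 4p + (-7)(1−p) = 11p − 7.
Setting these equal: −6p + 8 = 11p − 7 ⇒ −17p = -15 ⇒ p = 15/17, and the value is (-6)·(15/17) + 8 = 46/17.
For Player II: with q = P(1), equating III's and IV's payoffs gives −2q + 4 = 15q − 7 ⇒ q = 11/17.

46/17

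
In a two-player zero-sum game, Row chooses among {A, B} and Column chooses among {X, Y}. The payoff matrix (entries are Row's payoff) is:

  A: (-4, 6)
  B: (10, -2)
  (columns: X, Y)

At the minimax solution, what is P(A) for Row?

Row minima: A → -4, B → -2; maximin = -2.
Column maxima: X → 10, Y → 6; minimax = 6.
-2 ≠ 6, so there is no saddle point; optimal play is mixed.
Let Row play A with probability p. Expected payoff against X: (-4)p + 10(1−p) = −14p + 10; against Y: 6p + (-2)(1−p) = 8p − 2.
Setting these equal: −14p + 10 = 8p − 2 ⇒ −22p = -12 ⇒ p = 6/11, and the value is (-14)·(6/11) + 10 = 26/11.
For Column: with q = P(X), equating A's and B's payoffs gives −10q + 6 = 12q − 2 ⇒ q = 4/11.

6/11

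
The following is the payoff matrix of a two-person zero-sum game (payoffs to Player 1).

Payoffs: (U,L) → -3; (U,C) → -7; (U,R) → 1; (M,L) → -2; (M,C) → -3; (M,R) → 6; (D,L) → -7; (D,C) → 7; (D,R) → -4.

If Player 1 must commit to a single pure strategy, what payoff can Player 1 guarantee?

Row minima: U → -7, M → -3, D → -7.
The best of these is -3.

-3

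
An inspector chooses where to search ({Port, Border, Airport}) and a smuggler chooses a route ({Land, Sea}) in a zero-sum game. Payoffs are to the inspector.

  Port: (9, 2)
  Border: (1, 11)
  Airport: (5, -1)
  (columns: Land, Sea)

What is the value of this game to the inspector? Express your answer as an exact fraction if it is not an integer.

97/17

Row minima: Port → 2, Border → 1, Airport → -1; maximin = 2.
Column maxima: Land → 9, Sea → 11; minimax = 9.
2 ≠ 9, so there is no saddle point; optimal play is mixed.
Airport is strictly dominated by Port, so the inspector never plays it.
On the remaining 2×2 (Port, Border vs Land, Sea):
Let the inspector play Port with probability p. Expected payoff against Land: 9p + 1(1−p) = 8p + 1; against Sea: 2p + 11(1−p) = −9p + 11.
Setting these equal: 8p + 1 = −9p + 11 ⇒ 17p = 10 ⇒ p = 10/17, and the value is (8)·(10/17) + 1 = 97/17.
For the smuggler: with q = P(Land), equating Port's and Border's payoffs gives 7q + 2 = −10q + 11 ⇒ q = 9/17.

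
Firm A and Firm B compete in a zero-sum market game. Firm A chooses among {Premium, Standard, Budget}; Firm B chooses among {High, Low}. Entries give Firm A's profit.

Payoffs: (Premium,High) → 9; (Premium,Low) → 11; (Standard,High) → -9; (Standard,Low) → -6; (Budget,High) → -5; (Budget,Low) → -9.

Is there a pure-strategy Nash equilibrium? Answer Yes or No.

Yes

Row minima: Premium → 9, Standard → -9, Budget → -9; maximin = 9.
Column maxima: High → 9, Low → 11; minimax = 9.
maximin = minimax = 9, so a saddle point exists.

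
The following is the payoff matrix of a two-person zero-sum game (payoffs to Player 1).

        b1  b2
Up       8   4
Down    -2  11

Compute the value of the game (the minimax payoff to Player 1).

96/17

Row minima: Up → 4, Down → -2; maximin = 4.
Column maxima: b1 → 8, b2 → 11; minimax = 8.
4 ≠ 8, so there is no saddle point; optimal play is mixed.
Let Player 1 play Up with probability p. Expected payoff against b1: 8p + (-2)(1−p) = 10p − 2; against b2: 4p + 11(1−p) = −7p + 11.
Setting these equal: 10p − 2 = −7p + 11 ⇒ 17p = 13 ⇒ p = 13/17, and the value is (10)·(13/17) − 2 = 96/17.
For Player 2: with q = P(b1), equating Up's and Down's payoffs gives 4q + 4 = −13q + 11 ⇒ q = 7/17.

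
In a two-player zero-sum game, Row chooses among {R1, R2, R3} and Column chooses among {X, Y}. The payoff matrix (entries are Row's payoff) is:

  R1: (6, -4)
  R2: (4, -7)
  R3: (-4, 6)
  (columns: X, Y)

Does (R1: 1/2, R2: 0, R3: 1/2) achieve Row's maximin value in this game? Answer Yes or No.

Yes

Against X this mix gives (1/2)·6 + (1/2)·(-4) = 1.
Against Y this mix gives (1/2)·(-4) + (1/2)·6 = 1.
All of Column's active replies (X, Y) yield 1, and no column does worse for Row. The mix makes Column indifferent and guarantees 1, so it is optimal.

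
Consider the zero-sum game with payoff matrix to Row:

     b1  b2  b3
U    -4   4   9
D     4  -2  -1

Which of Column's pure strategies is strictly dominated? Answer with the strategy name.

b2 holds Row's payoff strictly below b3 in every row: 4 < 9, -2 < -1.
So b3 is strictly dominated for Column.

b3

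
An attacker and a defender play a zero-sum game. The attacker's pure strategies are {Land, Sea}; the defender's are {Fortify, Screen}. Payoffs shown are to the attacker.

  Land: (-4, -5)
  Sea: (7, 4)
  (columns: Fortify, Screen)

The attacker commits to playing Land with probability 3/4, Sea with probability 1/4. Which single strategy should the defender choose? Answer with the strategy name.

Screen

If the defender plays Fortify, the attacker's expected payoff is (3/4)·(-4) + (1/4)·7 = -5/4.
If the defender plays Screen, the attacker's expected payoff is (3/4)·(-5) + (1/4)·4 = -11/4.
The defender minimizes the attacker's payoff; the smallest is -11/4, so the best response is Screen.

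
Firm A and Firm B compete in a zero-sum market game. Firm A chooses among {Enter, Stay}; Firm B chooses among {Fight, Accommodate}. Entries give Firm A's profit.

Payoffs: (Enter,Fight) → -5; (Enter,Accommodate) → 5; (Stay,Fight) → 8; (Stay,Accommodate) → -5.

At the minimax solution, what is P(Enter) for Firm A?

Row minima: Enter → -5, Stay → -5; maximin = -5.
Column maxima: Fight → 8, Accommodate → 5; minimax = 5.
-5 ≠ 5, so there is no saddle point; optimal play is mixed.
Let Firm A play Enter with probability p. Expected payoff against Fight: (-5)p + 8(1−p) = −13p + 8; against Accommodate: 5p + (-5)(1−p) = 10p − 5.
Setting these equal: −13p + 8 = 10p − 5 ⇒ −23p = -13 ⇒ p = 13/23, and the value is (-13)·(13/23) + 8 = 15/23.
For Firm B: with q = P(Fight), equating Enter's and Stay's payoffs gives −10q + 5 = 13q − 5 ⇒ q = 10/23.

13/23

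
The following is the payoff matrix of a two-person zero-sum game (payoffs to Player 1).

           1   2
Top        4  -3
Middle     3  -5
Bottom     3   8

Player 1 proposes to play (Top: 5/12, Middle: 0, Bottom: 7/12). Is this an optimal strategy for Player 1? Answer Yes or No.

Against 1 this mix gives (5/12)·4 + (7/12)·3 = 41/12.
Against 2 this mix gives (5/12)·(-3) + (7/12)·8 = 41/12.
All of Player 2's active replies (1, 2) yield 41/12, and no column does worse for Player 1. The mix makes Player 2 indifferent and guarantees 41/12, so it is optimal.

Yes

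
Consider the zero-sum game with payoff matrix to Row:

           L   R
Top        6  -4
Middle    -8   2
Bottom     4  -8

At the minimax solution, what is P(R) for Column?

Row minima: Top → -4, Middle → -8, Bottom → -8; maximin = -4.
Column maxima: L → 6, R → 2; minimax = 2.
-4 ≠ 2, so there is no saddle point; optimal play is mixed.
Bottom is strictly dominated by Top, so Row never plays it.
On the remaining 2×2 (Top, Middle vs L, R):
Let Row play Top with probability p. Expected payoff against L: 6p + (-8)(1−p) = 14p − 8; against R: (-4)p + 2(1−p) = −6p + 2.
Setting these equal: 14p − 8 = −6p + 2 ⇒ 20p = 10 ⇒ p = 1/2, and the value is (14)·(1/2) − 8 = -1.
For Column: with q = P(L), equating Top's and Middle's payoffs gives 10q − 4 = −10q + 2 ⇒ q = 3/10.

7/10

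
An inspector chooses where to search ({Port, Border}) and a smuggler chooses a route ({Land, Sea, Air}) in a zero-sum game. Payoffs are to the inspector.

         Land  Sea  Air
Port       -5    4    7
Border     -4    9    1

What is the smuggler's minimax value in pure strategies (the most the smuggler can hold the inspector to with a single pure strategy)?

Column maxima: Land → -4, Sea → 9, Air → 7.
The smallest of these is -4.

-4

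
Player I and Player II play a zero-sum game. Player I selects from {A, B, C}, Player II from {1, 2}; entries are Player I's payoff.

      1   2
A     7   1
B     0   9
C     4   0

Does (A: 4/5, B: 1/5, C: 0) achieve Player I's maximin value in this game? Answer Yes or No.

Against 1 this mix gives (4/5)·7 + (1/5)·0 = 28/5.
Against 2 this mix gives (4/5)·1 + (1/5)·9 = 13/5.
Player II will play 2, holding Player I to 13/5. Shifting weight toward the row that does better against 2 would raise this floor (the equalizing mix achieves 21/5 against both 2 and 1), so the proposed strategy is not optimal.

No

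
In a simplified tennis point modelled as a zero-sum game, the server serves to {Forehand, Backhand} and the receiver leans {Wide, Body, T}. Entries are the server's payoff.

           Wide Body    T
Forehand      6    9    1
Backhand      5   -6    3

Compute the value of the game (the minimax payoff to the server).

Row minima: Forehand → 1, Backhand → -6; maximin = 1.
Column maxima: Wide → 6, Body → 9, T → 3; minimax = 3.
1 ≠ 3, so there is no saddle point; optimal play is mixed.
Wide is strictly dominated by T (it gives the server strictly more in every row), so the receiver never plays it.
On the remaining 2×2 (Forehand, Backhand vs Body, T):
Let the server play Forehand with probability p. Expected payoff against Body: 9p + (-6)(1−p) = 15p − 6; against T: 1p + 3(1−p) = −2p + 3.
Setting these equal: 15p − 6 = −2p + 3 ⇒ 17p = 9 ⇒ p = 9/17, and the value is (15)·(9/17) − 6 = 33/17.
For the receiver: with q = P(Body), equating Forehand's and Backhand's payoffs gives 8q + 1 = −9q + 3 ⇒ q = 2/17.

33/17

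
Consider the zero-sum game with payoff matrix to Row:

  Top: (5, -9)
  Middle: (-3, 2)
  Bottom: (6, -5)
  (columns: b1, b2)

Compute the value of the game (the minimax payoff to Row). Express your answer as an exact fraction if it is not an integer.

Row minima: Top → -9, Middle → -3, Bottom → -5; maximin = -3.
Column maxima: b1 → 6, b2 → 2; minimax = 2.
-3 ≠ 2, so there is no saddle point; optimal play is mixed.
Top is strictly dominated by Bottom, so Row never plays it.
On the remaining 2×2 (Middle, Bottom vs b1, b2):
Let Row play Middle with probability p. Expected payoff against b1: (-3)p + 6(1−p) = −9p + 6; against b2: 2p + (-5)(1−p) = 7p − 5.
Setting these equal: −9p + 6 = 7p − 5 ⇒ −16p = -11 ⇒ p = 11/16, and the value is (-9)·(11/16) + 6 = -3/16.
For Column: with q = P(b1), equating Middle's and Bottom's payoffs gives −5q + 2 = 11q − 5 ⇒ q = 7/16.

-3/16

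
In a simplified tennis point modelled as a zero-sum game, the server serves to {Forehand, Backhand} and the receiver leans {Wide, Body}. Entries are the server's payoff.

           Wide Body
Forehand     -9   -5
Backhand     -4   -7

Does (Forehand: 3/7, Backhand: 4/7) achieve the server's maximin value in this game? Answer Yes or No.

Yes

Against Wide this mix gives (3/7)·(-9) + (4/7)·(-4) = -43/7.
Against Body this mix gives (3/7)·(-5) + (4/7)·(-7) = -43/7.
All of the receiver's active replies (Wide, Body) yield -43/7, and no column does worse for the server. The mix makes the receiver indifferent and guarantees -43/7, so it is optimal.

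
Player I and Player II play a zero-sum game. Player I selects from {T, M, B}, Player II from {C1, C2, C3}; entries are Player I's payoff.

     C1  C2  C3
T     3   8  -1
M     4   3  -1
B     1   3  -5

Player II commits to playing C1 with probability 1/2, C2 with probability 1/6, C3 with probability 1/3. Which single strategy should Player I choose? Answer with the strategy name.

Expected payoff of T: (1/2)·3 + (1/6)·8 + (1/3)·(-1) = 5/2.
Expected payoff of M: (1/2)·4 + (1/6)·3 + (1/3)·(-1) = 13/6.
Expected payoff of B: (1/2)·1 + (1/6)·3 + (1/3)·(-5) = -2/3.
The largest is 5/2, so Player I's best response is T.

T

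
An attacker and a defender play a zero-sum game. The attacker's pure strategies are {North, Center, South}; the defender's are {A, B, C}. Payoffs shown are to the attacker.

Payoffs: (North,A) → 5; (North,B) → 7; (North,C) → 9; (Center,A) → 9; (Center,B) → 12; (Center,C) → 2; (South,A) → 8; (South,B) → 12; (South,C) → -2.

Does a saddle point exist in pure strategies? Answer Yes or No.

No

Row minima: North → 5, Center → 2, South → -2; maximin = 5.
Column maxima: A → 9, B → 12, C → 9; minimax = 9.
5 ≠ 9, so no pure-strategy equilibrium exists.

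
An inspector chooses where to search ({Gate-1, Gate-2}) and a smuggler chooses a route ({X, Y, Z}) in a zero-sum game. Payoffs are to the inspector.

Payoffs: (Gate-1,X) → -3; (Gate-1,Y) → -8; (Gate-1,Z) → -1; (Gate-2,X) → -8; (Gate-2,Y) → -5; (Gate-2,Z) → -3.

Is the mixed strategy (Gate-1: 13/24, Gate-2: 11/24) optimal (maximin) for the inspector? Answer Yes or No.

No

Against X this mix gives (13/24)·(-3) + (11/24)·(-8) = -127/24.
Against Y this mix gives (13/24)·(-8) + (11/24)·(-5) = -53/8.
Against Z this mix gives (13/24)·(-1) + (11/24)·(-3) = -23/12.
The smuggler will play Y, holding the inspector to -53/8. Shifting weight toward the row that does better against Y would raise this floor (the equalizing mix achieves -49/8 against both Y and X), so the proposed strategy is not optimal.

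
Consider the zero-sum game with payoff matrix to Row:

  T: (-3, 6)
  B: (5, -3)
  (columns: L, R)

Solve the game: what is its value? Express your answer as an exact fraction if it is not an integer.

Row minima: T → -3, B → -3; maximin = -3.
Column maxima: L → 5, R → 6; minimax = 5.
-3 ≠ 5, so there is no saddle point; optimal play is mixed.
Let Row play T with probability p. Expected payoff against L: (-3)p + 5(1−p) = −8p + 5; against R: 6p + (-3)(1−p) = 9p − 3.
Setting these equal: −8p + 5 = 9p − 3 ⇒ −17p = -8 ⇒ p = 8/17, and the value is (-8)·(8/17) + 5 = 21/17.
For Column: with q = P(L), equating T's and B's payoffs gives −9q + 6 = 8q − 3 ⇒ q = 9/17.

21/17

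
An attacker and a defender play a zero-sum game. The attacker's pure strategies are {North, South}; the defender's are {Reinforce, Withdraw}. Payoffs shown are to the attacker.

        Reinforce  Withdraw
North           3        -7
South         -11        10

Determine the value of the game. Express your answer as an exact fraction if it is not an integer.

-47/31

Row minima: North → -7, South → -11; maximin = -7.
Column maxima: Reinforce → 3, Withdraw → 10; minimax = 3.
-7 ≠ 3, so there is no saddle point; optimal play is mixed.
Let the attacker play North with probability p. Expected payoff against Reinforce: 3p + (-11)(1−p) = 14p − 11; against Withdraw: (-7)p + 10(1−p) = −17p + 10.
Setting these equal: 14p − 11 = −17p + 10 ⇒ 31p = 21 ⇒ p = 21/31, and the value is (14)·(21/31) − 11 = -47/31.
For the defender: with q = P(Reinforce), equating North's and South's payoffs gives 10q − 7 = −21q + 10 ⇒ q = 17/31.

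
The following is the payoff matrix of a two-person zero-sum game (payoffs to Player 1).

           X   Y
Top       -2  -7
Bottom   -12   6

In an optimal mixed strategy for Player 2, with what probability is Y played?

10/23

Row minima: Top → -7, Bottom → -12; maximin = -7.
Column maxima: X → -2, Y → 6; minimax = -2.
-7 ≠ -2, so there is no saddle point; optimal play is mixed.
Let Player 1 play Top with probability p. Expected payoff against X: (-2)p + (-12)(1−p) = 10p − 12; against Y: (-7)p + 6(1−p) = −13p + 6.
Setting these equal: 10p − 12 = −13p + 6 ⇒ 23p = 18 ⇒ p = 18/23, and the value is (10)·(18/23) − 12 = -96/23.
For Player 2: with q = P(X), equating Top's and Bottom's payoffs gives 5q − 7 = −18q + 6 ⇒ q = 13/23.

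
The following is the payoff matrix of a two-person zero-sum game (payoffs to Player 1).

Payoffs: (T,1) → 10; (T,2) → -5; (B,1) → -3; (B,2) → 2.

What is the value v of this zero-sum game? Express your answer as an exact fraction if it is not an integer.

Row minima: T → -5, B → -3; maximin = -3.
Column maxima: 1 → 10, 2 → 2; minimax = 2.
-3 ≠ 2, so there is no saddle point; optimal play is mixed.
Let Player 1 play T with probability p. Expected payoff against 1: 10p + (-3)(1−p) = 13p − 3; against 2: (-5)p + 2(1−p) = −7p + 2.
Setting these equal: 13p − 3 = −7p + 2 ⇒ 20p = 5 ⇒ p = 1/4, and the value is (13)·(1/4) − 3 = 1/4.
For Player 2: with q = P(1), equating T's and B's payoffs gives 15q − 5 = −5q + 2 ⇒ q = 7/20.

1/4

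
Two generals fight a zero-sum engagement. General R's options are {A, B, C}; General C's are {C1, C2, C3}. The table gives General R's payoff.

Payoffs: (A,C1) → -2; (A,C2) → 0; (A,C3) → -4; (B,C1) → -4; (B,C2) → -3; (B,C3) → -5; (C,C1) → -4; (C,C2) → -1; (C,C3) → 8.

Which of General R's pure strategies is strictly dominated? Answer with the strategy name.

A gives a strictly higher payoff than B against every column: -2 > -4, 0 > -3, -4 > -5.
So B is strictly dominated and General R never plays it.

B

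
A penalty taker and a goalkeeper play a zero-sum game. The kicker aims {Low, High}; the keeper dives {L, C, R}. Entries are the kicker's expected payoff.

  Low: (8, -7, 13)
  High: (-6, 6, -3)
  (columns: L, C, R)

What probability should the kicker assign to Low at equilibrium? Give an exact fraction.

4/9

Row minima: Low → -7, High → -6; maximin = -6.
Column maxima: L → 8, C → 6, R → 13; minimax = 6.
-6 ≠ 6, so there is no saddle point; optimal play is mixed.
R is strictly dominated by L (it gives the kicker strictly more in every row), so the keeper never plays it.
On the remaining 2×2 (Low, High vs L, C):
Let the kicker play Low with probability p. Expected payoff against L: 8p + (-6)(1−p) = 14p − 6; against C: (-7)p + 6(1−p) = −13p + 6.
Setting these equal: 14p − 6 = −13p + 6 ⇒ 27p = 12 ⇒ p = 4/9, and the value is (14)·(4/9) − 6 = 2/9.
For the keeper: with q = P(L), equating Low's and High's payoffs gives 15q − 7 = −12q + 6 ⇒ q = 13/27.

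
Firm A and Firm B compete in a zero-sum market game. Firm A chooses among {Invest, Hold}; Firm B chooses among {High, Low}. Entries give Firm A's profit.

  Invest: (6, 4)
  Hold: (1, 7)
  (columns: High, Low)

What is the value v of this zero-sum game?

19/4

Row minima: Invest → 4, Hold → 1; maximin = 4.
Column maxima: High → 6, Low → 7; minimax = 6.
4 ≠ 6, so there is no saddle point; optimal play is mixed.
Let Firm A play Invest with probability p. Expected payoff against High: 6p + 1(1−p) = 5p + 1; against Low: 4p + 7(1−p) = −3p + 7.
Setting these equal: 5p + 1 = −3p + 7 ⇒ 8p = 6 ⇒ p = 3/4, and the value is (5)·(3/4) + 1 = 19/4.
For Firm B: with q = P(High), equating Invest's and Hold's payoffs gives 2q + 4 = −6q + 7 ⇒ q = 3/8.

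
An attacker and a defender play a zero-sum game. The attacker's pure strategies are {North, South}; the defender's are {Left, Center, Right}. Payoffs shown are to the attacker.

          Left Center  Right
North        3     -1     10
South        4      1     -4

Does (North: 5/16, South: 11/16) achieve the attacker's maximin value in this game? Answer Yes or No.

Yes

Against Left this mix gives (5/16)·3 + (11/16)·4 = 59/16.
Against Center this mix gives (5/16)·(-1) + (11/16)·1 = 3/8.
Against Right this mix gives (5/16)·10 + (11/16)·(-4) = 3/8.
All of the defender's active replies (Center, Right) yield 3/8, and no column does worse for the attacker. The mix makes the defender indifferent and guarantees 3/8, so it is optimal.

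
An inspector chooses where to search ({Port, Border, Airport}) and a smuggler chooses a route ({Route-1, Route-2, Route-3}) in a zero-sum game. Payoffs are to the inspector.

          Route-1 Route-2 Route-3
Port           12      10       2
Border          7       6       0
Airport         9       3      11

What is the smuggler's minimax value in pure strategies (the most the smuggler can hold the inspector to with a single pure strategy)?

10

Column maxima: Route-1 → 12, Route-2 → 10, Route-3 → 11.
The smallest of these is 10.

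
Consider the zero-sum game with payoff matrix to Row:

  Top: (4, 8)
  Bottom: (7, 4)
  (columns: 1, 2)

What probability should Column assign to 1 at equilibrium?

4/7

Row minima: Top → 4, Bottom → 4; maximin = 4.
Column maxima: 1 → 7, 2 → 8; minimax = 7.
4 ≠ 7, so there is no saddle point; optimal play is mixed.
Let Row play Top with probability p. Expected payoff against 1: 4p + 7(1−p) = −3p + 7; against 2: 8p + 4(1−p) = 4p + 4.
Setting these equal: −3p + 7 = 4p + 4 ⇒ −7p = -3 ⇒ p = 3/7, and the value is (-3)·(3/7) + 7 = 40/7.
For Column: with q = P(1), equating Top's and Bottom's payoffs gives −4q + 8 = 3q + 4 ⇒ q = 4/7.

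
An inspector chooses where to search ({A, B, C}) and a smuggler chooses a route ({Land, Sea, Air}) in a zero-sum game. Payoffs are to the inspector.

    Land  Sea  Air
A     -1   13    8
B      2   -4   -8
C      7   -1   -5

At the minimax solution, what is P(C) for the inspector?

3/7

Row minima: A → -1, B → -8, C → -5; maximin = -1.
Column maxima: Land → 7, Sea → 13, Air → 8; minimax = 7.
-1 ≠ 7, so there is no saddle point; optimal play is mixed.
B is strictly dominated by C, so the inspector never plays it.
Sea is strictly dominated by Air (it gives the inspector strictly more in every row), so the smuggler never plays it.
On the remaining 2×2 (A, C vs Land, Air):
Let the inspector play A with probability p. Expected payoff against Land: (-1)p + 7(1−p) = −8p + 7; against Air: 8p + (-5)(1−p) = 13p − 5.
Setting these equal: −8p + 7 = 13p − 5 ⇒ −21p = -12 ⇒ p = 4/7, and the value is (-8)·(4/7) + 7 = 17/7.
For the smuggler: with q = P(Land), equating A's and C's payoffs gives −9q + 8 = 12q − 5 ⇒ q = 13/21.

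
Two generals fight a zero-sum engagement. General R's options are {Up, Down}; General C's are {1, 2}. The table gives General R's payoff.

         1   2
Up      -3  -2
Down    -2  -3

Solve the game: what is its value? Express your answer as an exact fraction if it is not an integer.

Row minima: Up → -3, Down → -3; maximin = -3.
Column maxima: 1 → -2, 2 → -2; minimax = -2.
-3 ≠ -2, so there is no saddle point; optimal play is mixed.
Let General R play Up with probability p. Expected payoff against 1: (-3)p + (-2)(1−p) = −p − 2; against 2: (-2)p + (-3)(1−p) = p − 3.
Setting these equal: −p − 2 = p − 3 ⇒ −2p = -1 ⇒ p = 1/2, and the value is (-1)·(1/2) − 2 = -5/2.
For General C: with q = P(1), equating Up's and Down's payoffs gives −q − 2 = q − 3 ⇒ q = 1/2.

-5/2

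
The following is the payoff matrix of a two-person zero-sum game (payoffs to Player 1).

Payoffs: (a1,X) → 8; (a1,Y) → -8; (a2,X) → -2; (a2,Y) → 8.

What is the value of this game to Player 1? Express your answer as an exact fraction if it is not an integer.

24/13

Row minima: a1 → -8, a2 → -2; maximin = -2.
Column maxima: X → 8, Y → 8; minimax = 8.
-2 ≠ 8, so there is no saddle point; optimal play is mixed.
Let Player 1 play a1 with probability p. Expected payoff against X: 8p + (-2)(1−p) = 10p − 2; against Y: (-8)p + 8(1−p) = −16p + 8.
Setting these equal: 10p − 2 = −16p + 8 ⇒ 26p = 10 ⇒ p = 5/13, and the value is (10)·(5/13) − 2 = 24/13.
For Player 2: with q = P(X), equating a1's and a2's payoffs gives 16q − 8 = −10q + 8 ⇒ q = 8/13.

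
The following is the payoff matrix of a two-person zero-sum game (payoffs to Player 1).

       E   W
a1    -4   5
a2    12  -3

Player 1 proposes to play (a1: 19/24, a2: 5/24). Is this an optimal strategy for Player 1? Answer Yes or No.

Against E this mix gives (19/24)·(-4) + (5/24)·12 = -2/3.
Against W this mix gives (19/24)·5 + (5/24)·(-3) = 10/3.
Player 2 will play E, holding Player 1 to -2/3. Shifting weight toward the row that does better against E would raise this floor (the equalizing mix achieves 2 against both E and W), so the proposed strategy is not optimal.

No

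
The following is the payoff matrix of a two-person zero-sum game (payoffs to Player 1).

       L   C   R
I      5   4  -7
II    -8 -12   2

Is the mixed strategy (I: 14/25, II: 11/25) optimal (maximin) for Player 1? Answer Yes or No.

Yes

Against L this mix gives (14/25)·5 + (11/25)·(-8) = -18/25.
Against C this mix gives (14/25)·4 + (11/25)·(-12) = -76/25.
Against R this mix gives (14/25)·(-7) + (11/25)·2 = -76/25.
All of Player 2's active replies (C, R) yield -76/25, and no column does worse for Player 1. The mix makes Player 2 indifferent and guarantees -76/25, so it is optimal.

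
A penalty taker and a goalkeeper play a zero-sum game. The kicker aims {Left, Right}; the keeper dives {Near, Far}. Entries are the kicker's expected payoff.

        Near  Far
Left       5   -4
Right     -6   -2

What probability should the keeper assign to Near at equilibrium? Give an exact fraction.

Row minima: Left → -4, Right → -6; maximin = -4.
Column maxima: Near → 5, Far → -2; minimax = -2.
-4 ≠ -2, so there is no saddle point; optimal play is mixed.
Let the kicker play Left with probability p. Expected payoff against Near: 5p + (-6)(1−p) = 11p − 6; against Far: (-4)p + (-2)(1−p) = −2p − 2.
Setting these equal: 11p − 6 = −2p − 2 ⇒ 13p = 4 ⇒ p = 4/13, and the value is (11)·(4/13) − 6 = -34/13.
For the keeper: with q = P(Near), equating Left's and Right's payoffs gives 9q − 4 = −4q − 2 ⇒ q = 2/13.

2/13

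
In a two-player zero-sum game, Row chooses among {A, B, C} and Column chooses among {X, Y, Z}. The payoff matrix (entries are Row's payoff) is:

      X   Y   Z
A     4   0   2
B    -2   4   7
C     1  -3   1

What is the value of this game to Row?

Row minima: A → 0, B → -2, C → -3; maximin = 0.
Column maxima: X → 4, Y → 4, Z → 7; minimax = 4.
0 ≠ 4, so there is no saddle point; optimal play is mixed.
C is strictly dominated by A, so Row never plays it.
Z is strictly dominated by Y (it gives Row strictly more in every row), so Column never plays it.
On the remaining 2×2 (A, B vs X, Y):
Let Row play A with probability p. Expected payoff against X: 4p + (-2)(1−p) = 6p − 2; against Y: 0p + 4(1−p) = −4p + 4.
Setting these equal: 6p − 2 = −4p + 4 ⇒ 10p = 6 ⇒ p = 3/5, and the value is (6)·(3/5) − 2 = 8/5.
For Column: with q = P(X), equating A's and B's payoffs gives 4q = −6q + 4 ⇒ q = 2/5.

8/5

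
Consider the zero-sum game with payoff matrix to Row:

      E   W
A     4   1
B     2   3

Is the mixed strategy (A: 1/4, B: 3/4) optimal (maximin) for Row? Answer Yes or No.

Yes

Against E this mix gives (1/4)·4 + (3/4)·2 = 5/2.
Against W this mix gives (1/4)·1 + (3/4)·3 = 5/2.
All of Column's active replies (E, W) yield 5/2, and no column does worse for Row. The mix makes Column indifferent and guarantees 5/2, so it is optimal.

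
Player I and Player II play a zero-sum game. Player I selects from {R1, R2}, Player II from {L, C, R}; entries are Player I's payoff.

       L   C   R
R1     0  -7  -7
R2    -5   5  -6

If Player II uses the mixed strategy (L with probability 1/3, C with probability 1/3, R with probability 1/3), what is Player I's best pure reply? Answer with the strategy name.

R2

Expected payoff of R1: (1/3)·0 + (1/3)·(-7) + (1/3)·(-7) = -14/3.
Expected payoff of R2: (1/3)·(-5) + (1/3)·5 + (1/3)·(-6) = -2.
The largest is -2, so Player I's best response is R2.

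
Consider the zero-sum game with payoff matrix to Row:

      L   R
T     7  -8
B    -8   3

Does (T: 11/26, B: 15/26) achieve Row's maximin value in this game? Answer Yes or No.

Against L this mix gives (11/26)·7 + (15/26)·(-8) = -43/26.
Against R this mix gives (11/26)·(-8) + (15/26)·3 = -43/26.
All of Column's active replies (L, R) yield -43/26, and no column does worse for Row. The mix makes Column indifferent and guarantees -43/26, so it is optimal.

Yes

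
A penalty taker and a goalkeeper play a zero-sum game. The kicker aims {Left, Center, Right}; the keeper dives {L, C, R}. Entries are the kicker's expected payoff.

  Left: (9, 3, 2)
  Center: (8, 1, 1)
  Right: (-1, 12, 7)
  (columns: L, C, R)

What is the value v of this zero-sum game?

Row minima: Left → 2, Center → 1, Right → -1; maximin = 2.
Column maxima: L → 9, C → 12, R → 7; minimax = 7.
2 ≠ 7, so there is no saddle point; optimal play is mixed.
Center is strictly dominated by Left, so the kicker never plays it.
With Center eliminated, C is strictly dominated by R (it gives the kicker strictly more in every remaining row), so the keeper never plays it.
On the remaining 2×2 (Left, Right vs L, R):
Let the kicker play Left with probability p. Expected payoff against L: 9p + (-1)(1−p) = 10p − 1; against R: 2p + 7(1−p) = −5p + 7.
Setting these equal: 10p − 1 = −5p + 7 ⇒ 15p = 8 ⇒ p = 8/15, and the value is (10)·(8/15) − 1 = 13/3.
For the keeper: with q = P(L), equating Left's and Right's payoffs gives 7q + 2 = −8q + 7 ⇒ q = 1/3.

13/3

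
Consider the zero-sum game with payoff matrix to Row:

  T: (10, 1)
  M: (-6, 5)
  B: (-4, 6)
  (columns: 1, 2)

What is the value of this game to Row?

64/19

Row minima: T → 1, M → -6, B → -4; maximin = 1.
Column maxima: 1 → 10, 2 → 6; minimax = 6.
1 ≠ 6, so there is no saddle point; optimal play is mixed.
M is strictly dominated by B, so Row never plays it.
On the remaining 2×2 (T, B vs 1, 2):
Let Row play T with probability p. Expected payoff against 1: 10p + (-4)(1−p) = 14p − 4; against 2: 1p + 6(1−p) = −5p + 6.
Setting these equal: 14p − 4 = −5p + 6 ⇒ 19p = 10 ⇒ p = 10/19, and the value is (14)·(10/19) − 4 = 64/19.
For Column: with q = P(1), equating T's and B's payoffs gives 9q + 1 = −10q + 6 ⇒ q = 5/19.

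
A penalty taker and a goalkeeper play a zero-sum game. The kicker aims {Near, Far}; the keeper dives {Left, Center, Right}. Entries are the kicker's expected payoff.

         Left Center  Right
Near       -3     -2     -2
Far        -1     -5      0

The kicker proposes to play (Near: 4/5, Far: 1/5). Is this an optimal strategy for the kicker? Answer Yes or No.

Yes

Against Left this mix gives (4/5)·(-3) + (1/5)·(-1) = -13/5.
Against Center this mix gives (4/5)·(-2) + (1/5)·(-5) = -13/5.
Against Right this mix gives (4/5)·(-2) + (1/5)·0 = -8/5.
All of the keeper's active replies (Left, Center) yield -13/5, and no column does worse for the kicker. The mix makes the keeper indifferent and guarantees -13/5, so it is optimal.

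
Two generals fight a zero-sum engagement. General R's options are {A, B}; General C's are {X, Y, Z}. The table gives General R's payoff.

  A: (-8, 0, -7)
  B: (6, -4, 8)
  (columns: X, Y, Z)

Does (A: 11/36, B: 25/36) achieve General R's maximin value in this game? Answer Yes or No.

Against X this mix gives (11/36)·(-8) + (25/36)·6 = 31/18.
Against Y this mix gives (11/36)·0 + (25/36)·(-4) = -25/9.
Against Z this mix gives (11/36)·(-7) + (25/36)·8 = 41/12.
General C will play Y, holding General R to -25/9. Shifting weight toward the row that does better against Y would raise this floor (the equalizing mix achieves -16/9 against both Y and X), so the proposed strategy is not optimal.

No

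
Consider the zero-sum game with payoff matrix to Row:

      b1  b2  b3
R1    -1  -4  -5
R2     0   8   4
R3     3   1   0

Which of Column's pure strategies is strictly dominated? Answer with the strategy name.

b2

b3 holds Row's payoff strictly below b2 in every row: -5 < -4, 4 < 8, 0 < 1.
So b2 is strictly dominated for Column.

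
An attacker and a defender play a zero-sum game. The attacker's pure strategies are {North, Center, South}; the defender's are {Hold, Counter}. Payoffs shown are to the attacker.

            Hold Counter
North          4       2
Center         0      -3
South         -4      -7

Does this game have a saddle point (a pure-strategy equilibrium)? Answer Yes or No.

Yes

Row minima: North → 2, Center → -3, South → -7; maximin = 2.
Column maxima: Hold → 4, Counter → 2; minimax = 2.
maximin = minimax = 2, so a saddle point exists.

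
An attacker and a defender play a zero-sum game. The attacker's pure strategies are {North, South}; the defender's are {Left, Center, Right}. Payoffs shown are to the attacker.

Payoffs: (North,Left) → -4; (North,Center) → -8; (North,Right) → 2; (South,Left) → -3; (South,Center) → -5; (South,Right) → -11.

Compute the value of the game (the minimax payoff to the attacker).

Row minima: North → -8, South → -11; maximin = -8.
Column maxima: Left → -3, Center → -5, Right → 2; minimax = -5.
-8 ≠ -5, so there is no saddle point; optimal play is mixed.
Left is strictly dominated by Center (it gives the attacker strictly more in every row), so the defender never plays it.
On the remaining 2×2 (North, South vs Center, Right):
Let the attacker play North with probability p. Expected payoff against Center: (-8)p + (-5)(1−p) = −3p − 5; against Right: 2p + (-11)(1−p) = 13p − 11.
Setting these equal: −3p − 5 = 13p − 11 ⇒ −16p = -6 ⇒ p = 3/8, and the value is (-3)·(3/8) − 5 = -49/8.
For the defender: with q = P(Center), equating North's and South's payoffs gives −10q + 2 = 6q − 11 ⇒ q = 13/16.

-49/8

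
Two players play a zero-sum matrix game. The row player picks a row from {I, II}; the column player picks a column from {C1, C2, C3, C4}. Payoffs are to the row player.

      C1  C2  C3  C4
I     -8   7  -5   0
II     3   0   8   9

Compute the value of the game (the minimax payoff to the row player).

7/6

Row minima: I → -8, II → 0; maximin = 0.
Column maxima: C1 → 3, C2 → 7, C3 → 8, C4 → 9; minimax = 3.
0 ≠ 3, so there is no saddle point; optimal play is mixed.
C3 is strictly dominated by C1 (it gives the row player strictly more in every row), so the column player never plays it.
C4 is strictly dominated by C1 (it gives the row player strictly more in every row), so the column player never plays it.
On the remaining 2×2 (I, II vs C1, C2):
Let the row player play I with probability p. Expected payoff against C1: (-8)p + 3(1−p) = −11p + 3; against C2: 7p + 0(1−p) = 7p.
Setting these equal: −11p + 3 = 7p ⇒ −18p = -3 ⇒ p = 1/6, and the value is (-11)·(1/6) + 3 = 7/6.
For the column player: with q = P(C1), equating I's and II's payoffs gives −15q + 7 = 3q ⇒ q = 7/18.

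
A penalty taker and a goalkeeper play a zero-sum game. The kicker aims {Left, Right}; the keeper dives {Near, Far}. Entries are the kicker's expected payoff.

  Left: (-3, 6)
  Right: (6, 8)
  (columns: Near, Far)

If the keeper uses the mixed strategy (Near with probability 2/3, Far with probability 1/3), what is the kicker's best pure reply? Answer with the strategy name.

Expected payoff of Left: (2/3)·(-3) + (1/3)·6 = 0.
Expected payoff of Right: (2/3)·6 + (1/3)·8 = 20/3.
The largest is 20/3, so the kicker's best response is Right.

Right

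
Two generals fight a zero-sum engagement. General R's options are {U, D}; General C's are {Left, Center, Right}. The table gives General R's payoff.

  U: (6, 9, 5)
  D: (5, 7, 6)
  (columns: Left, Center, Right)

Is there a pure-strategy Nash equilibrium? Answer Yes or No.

No

Row minima: U → 5, D → 5; maximin = 5.
Column maxima: Left → 6, Center → 9, Right → 6; minimax = 6.
5 ≠ 6, so no pure-strategy equilibrium exists.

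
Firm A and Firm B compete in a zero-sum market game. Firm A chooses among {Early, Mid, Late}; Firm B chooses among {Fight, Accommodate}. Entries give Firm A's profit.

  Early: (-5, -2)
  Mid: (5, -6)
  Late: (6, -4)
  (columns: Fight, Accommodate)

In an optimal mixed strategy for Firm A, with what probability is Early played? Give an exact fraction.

Row minima: Early → -5, Mid → -6, Late → -4; maximin = -4.
Column maxima: Fight → 6, Accommodate → -2; minimax = -2.
-4 ≠ -2, so there is no saddle point; optimal play is mixed.
Mid is strictly dominated by Late, so Firm A never plays it.
On the remaining 2×2 (Early, Late vs Fight, Accommodate):
Let Firm A play Early with probability p. Expected payoff against Fight: (-5)p + 6(1−p) = −11p + 6; against Accommodate: (-2)p + (-4)(1−p) = 2p − 4.
Setting these equal: −11p + 6 = 2p − 4 ⇒ −13p = -10 ⇒ p = 10/13, and the value is (-11)·(10/13) + 6 = -32/13.
For Firm B: with q = P(Fight), equating Early's and Late's payoffs gives −3q − 2 = 10q − 4 ⇒ q = 2/13.

10/13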